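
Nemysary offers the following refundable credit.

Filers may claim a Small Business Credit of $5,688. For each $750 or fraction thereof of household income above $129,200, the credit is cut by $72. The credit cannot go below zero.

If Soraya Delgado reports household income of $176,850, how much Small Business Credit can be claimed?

Small Business Credit: income exceeds $129,200 by $47,650, which is 64 full-or-partial $750 increments; reduction = 64 × $72 = $4,608, leaving $1,080.

$1,080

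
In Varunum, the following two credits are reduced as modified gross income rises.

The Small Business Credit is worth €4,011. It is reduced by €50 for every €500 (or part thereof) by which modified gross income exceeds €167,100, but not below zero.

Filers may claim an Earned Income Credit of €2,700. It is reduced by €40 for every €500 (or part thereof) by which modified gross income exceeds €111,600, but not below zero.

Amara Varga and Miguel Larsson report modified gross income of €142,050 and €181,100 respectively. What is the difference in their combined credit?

Amara (€142,050): Small Business Credit: €142,050 is at or below the €167,100 threshold, so the full €4,011 applies. Earned Income Credit: income exceeds €111,600 by €30,450, which is 61 full-or-partial €500 increments; reduction = 61 × €40 = €2,440, leaving €260. total €4,011 + €260 = €4,271
Miguel (€181,100): Small Business Credit: income exceeds €167,100 by €14,000, which is 28 full-or-partial €500 increments; reduction = 28 × €50 = €1,400, leaving €2,611. Earned Income Credit: income exceeds €111,600 by €69,500 → 139 increments × €40 = €5,560 ≥ base, so the credit is €0. total €2,611 + €0 = €2,611
Difference: |€4,271 − €2,611| = €1,660.

€1,660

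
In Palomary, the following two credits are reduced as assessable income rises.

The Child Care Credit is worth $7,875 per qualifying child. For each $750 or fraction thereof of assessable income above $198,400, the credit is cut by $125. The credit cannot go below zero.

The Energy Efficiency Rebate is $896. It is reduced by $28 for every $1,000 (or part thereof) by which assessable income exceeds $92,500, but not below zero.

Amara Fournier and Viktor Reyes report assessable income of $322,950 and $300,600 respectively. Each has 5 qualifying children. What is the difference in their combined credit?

Amara ($322,950): Child Care Credit: base = 5 × $7,875 = $39,375. income exceeds $198,400 by $124,550, which is 167 full-or-partial $750 increments; reduction = 167 × $125 = $20,875, leaving $18,500. Energy Efficiency Rebate: income exceeds $92,500 by $230,450 → 231 increments × $28 = $6,468 ≥ base, so the credit is $0. total $18,500 + $0 = $18,500
Viktor ($300,600): Child Care Credit: base = 5 × $7,875 = $39,375. income exceeds $198,400 by $102,200, which is 137 full-or-partial $750 increments; reduction = 137 × $125 = $17,125, leaving $22,250. Energy Efficiency Rebate: income exceeds $92,500 by $208,100 → 209 increments × $28 = $5,852 ≥ base, so the credit is $0. total $22,250 + $0 = $22,250
Difference: |$18,500 − $22,250| = $3,750.

$3,750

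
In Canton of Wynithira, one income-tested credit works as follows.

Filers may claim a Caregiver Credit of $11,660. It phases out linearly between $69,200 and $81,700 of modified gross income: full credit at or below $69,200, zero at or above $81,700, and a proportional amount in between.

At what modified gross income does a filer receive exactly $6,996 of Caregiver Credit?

$74,200

$6,996 is 6,996/11,660 of the full $11,660, so 4,664/11,660 of the $12,500 range has been used: income = $69,200 + $12,500 × 4,664/11,660 = $74,200.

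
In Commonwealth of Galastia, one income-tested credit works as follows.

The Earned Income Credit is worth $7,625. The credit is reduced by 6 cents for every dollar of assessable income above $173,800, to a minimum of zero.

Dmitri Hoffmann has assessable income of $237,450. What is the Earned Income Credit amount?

Earned Income Credit: 6% of the $63,650 excess over $173,800 is $3,819; credit = $7,625 − $3,819 = $3,806.

$3,806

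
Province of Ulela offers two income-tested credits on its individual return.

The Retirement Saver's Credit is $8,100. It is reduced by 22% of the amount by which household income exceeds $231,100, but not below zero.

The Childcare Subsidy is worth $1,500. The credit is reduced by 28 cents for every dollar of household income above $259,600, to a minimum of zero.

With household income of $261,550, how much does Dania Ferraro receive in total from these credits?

$2,355

Retirement Saver's Credit: 22% of the $30,450 excess over $231,100 is $6,699; credit = $8,100 − $6,699 = $1,401.
Childcare Subsidy: 28% of the $1,950 excess over $259,600 is $546; credit = $1,500 − $546 = $954.
Total: $1,401 + $954 = $2,355.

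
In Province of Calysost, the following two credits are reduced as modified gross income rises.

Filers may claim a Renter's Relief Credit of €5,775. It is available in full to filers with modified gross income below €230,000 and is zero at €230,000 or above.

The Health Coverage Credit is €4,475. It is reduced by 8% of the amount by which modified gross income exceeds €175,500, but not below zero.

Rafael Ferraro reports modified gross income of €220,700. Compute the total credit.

€6,634

Renter's Relief Credit: €220,700 is below the €230,000 cutoff, so the full €5,775 applies.
Health Coverage Credit: 8% of the €45,200 excess over €175,500 is €3,616; credit = €4,475 − €3,616 = €859.
Total: €5,775 + €859 = €6,634.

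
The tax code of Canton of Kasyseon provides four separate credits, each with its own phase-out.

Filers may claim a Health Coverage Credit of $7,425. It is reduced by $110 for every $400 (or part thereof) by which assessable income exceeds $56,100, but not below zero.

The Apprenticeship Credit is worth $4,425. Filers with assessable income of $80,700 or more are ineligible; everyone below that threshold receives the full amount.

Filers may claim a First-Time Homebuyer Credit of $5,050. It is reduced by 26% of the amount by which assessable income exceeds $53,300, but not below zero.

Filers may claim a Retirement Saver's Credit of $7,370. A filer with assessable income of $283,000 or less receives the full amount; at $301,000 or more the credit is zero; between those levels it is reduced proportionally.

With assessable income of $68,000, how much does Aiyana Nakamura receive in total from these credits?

$17,148

Health Coverage Credit: income exceeds $56,100 by $11,900, which is 30 full-or-partial $400 increments; reduction = 30 × $110 = $3,300, leaving $4,125.
Apprenticeship Credit: $68,000 is below the $80,700 cutoff, so the full $4,425 applies.
First-Time Homebuyer Credit: 26% of the $14,700 excess over $53,300 is $3,822; credit = $5,050 − $3,822 = $1,228.
Retirement Saver's Credit: $68,000 is at or below the $283,000 threshold, so the full $7,370 applies.
Total: $4,125 + $4,425 + $1,228 + $7,370 = $17,148.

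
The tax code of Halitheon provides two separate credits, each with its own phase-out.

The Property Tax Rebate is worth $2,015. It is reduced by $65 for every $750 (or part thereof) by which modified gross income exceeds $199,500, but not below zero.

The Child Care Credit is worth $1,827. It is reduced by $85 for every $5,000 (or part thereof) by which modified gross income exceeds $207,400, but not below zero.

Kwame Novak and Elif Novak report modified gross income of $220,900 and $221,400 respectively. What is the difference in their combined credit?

Kwame ($220,900): Property Tax Rebate: income exceeds $199,500 by $21,400, which is 29 full-or-partial $750 increments; reduction = 29 × $65 = $1,885, leaving $130. Child Care Credit: income exceeds $207,400 by $13,500, which is 3 full-or-partial $5,000 increments; reduction = 3 × $85 = $255, leaving $1,572. total $130 + $1,572 = $1,702
Elif ($221,400): Property Tax Rebate: income exceeds $199,500 by $21,900, which is 30 full-or-partial $750 increments; reduction = 30 × $65 = $1,950, leaving $65. Child Care Credit: income exceeds $207,400 by $14,000, which is 3 full-or-partial $5,000 increments; reduction = 3 × $85 = $255, leaving $1,572. total $65 + $1,572 = $1,637
Difference: |$1,702 − $1,637| = $65.

$65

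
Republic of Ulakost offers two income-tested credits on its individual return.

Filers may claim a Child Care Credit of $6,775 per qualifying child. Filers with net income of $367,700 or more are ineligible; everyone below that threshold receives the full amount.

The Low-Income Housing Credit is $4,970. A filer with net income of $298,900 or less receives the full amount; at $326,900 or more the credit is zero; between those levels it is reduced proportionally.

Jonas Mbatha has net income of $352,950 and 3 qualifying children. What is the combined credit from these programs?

Child Care Credit: base = 3 × $6,775 = $20,325. $352,950 is below the $367,700 cutoff, so the full $20,325 applies.
Low-Income Housing Credit: $352,950 is at or above $326,900, so the credit is $0.
Total: $20,325 + $0 = $20,325.

$20,325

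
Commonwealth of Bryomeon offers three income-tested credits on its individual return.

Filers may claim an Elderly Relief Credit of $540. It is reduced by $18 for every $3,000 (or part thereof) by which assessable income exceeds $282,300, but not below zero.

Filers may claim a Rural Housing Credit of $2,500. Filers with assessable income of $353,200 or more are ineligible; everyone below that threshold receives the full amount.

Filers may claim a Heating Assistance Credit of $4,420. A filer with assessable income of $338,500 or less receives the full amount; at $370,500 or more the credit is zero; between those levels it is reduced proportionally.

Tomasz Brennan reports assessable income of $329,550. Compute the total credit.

Elderly Relief Credit: income exceeds $282,300 by $47,250, which is 16 full-or-partial $3,000 increments; reduction = 16 × $18 = $288, leaving $252.
Rural Housing Credit: $329,550 is below the $353,200 cutoff, so the full $2,500 applies.
Heating Assistance Credit: $329,550 is at or below the $338,500 threshold, so the full $4,420 applies.
Total: $252 + $2,500 + $4,420 = $7,172.

$7,172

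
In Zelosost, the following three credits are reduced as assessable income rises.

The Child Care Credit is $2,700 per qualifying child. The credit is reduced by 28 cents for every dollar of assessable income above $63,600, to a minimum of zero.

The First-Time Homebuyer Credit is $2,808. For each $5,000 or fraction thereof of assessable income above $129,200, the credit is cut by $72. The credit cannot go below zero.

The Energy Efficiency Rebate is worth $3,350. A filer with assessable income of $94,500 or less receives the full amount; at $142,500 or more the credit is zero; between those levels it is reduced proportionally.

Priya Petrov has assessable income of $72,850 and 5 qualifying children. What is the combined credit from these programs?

$17,068

Child Care Credit: base = 5 × $2,700 = $13,500. 28% of the $9,250 excess over $63,600 is $2,590; credit = $13,500 − $2,590 = $10,910.
First-Time Homebuyer Credit: $72,850 is at or below the $129,200 threshold, so the full $2,808 applies.
Energy Efficiency Rebate: $72,850 is at or below the $94,500 threshold, so the full $3,350 applies.
Total: $10,910 + $2,808 + $3,350 = $17,068.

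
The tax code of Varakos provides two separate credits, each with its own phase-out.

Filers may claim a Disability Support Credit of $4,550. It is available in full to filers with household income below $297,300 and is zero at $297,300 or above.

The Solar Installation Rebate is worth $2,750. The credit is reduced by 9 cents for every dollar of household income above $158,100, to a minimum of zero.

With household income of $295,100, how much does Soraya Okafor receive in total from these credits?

$4,550

Disability Support Credit: $295,100 is below the $297,300 cutoff, so the full $4,550 applies.
Solar Installation Rebate: 9% of the $137,000 excess over $158,100 is $12,330 ≥ base, so the credit is $0.
Total: $4,550 + $0 = $4,550.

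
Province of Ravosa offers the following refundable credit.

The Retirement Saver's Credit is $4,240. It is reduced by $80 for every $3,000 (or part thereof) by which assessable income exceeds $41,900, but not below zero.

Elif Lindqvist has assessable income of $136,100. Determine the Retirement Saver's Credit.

Retirement Saver's Credit: income exceeds $41,900 by $94,200, which is 32 full-or-partial $3,000 increments; reduction = 32 × $80 = $2,560, leaving $1,680.

$1,680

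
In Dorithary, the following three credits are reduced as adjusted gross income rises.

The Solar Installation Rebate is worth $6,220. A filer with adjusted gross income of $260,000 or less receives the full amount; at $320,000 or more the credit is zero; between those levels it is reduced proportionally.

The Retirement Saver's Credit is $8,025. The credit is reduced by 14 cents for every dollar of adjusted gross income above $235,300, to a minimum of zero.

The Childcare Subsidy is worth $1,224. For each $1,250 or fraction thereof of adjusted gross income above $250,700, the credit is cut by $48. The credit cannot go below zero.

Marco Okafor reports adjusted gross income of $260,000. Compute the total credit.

Solar Installation Rebate: $260,000 is at or below the $260,000 threshold, so the full $6,220 applies.
Retirement Saver's Credit: 14% of the $24,700 excess over $235,300 is $3,458; credit = $8,025 − $3,458 = $4,567.
Childcare Subsidy: income exceeds $250,700 by $9,300, which is 8 full-or-partial $1,250 increments; reduction = 8 × $48 = $384, leaving $840.
Total: $6,220 + $4,567 + $840 = $11,627.

$11,627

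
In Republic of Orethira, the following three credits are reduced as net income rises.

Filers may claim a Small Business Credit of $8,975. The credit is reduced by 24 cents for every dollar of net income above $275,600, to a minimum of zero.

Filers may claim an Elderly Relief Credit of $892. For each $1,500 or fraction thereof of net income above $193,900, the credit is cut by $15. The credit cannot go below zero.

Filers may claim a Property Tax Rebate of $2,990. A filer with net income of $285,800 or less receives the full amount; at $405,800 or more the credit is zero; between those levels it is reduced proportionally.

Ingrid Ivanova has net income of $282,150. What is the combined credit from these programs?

$10,400

Small Business Credit: 24% of the $6,550 excess over $275,600 is $1,572; credit = $8,975 − $1,572 = $7,403.
Elderly Relief Credit: income exceeds $193,900 by $88,250, which is 59 full-or-partial $1,500 increments; reduction = 59 × $15 = $885, leaving $7.
Property Tax Rebate: $282,150 is at or below the $285,800 threshold, so the full $2,990 applies.
Total: $7,403 + $7 + $2,990 = $10,400.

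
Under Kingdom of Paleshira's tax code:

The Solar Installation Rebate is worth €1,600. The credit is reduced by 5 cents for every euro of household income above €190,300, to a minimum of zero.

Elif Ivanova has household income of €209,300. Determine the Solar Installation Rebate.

Solar Installation Rebate: 5% of the €19,000 excess over €190,300 is €950; credit = €1,600 − €950 = €650.

€650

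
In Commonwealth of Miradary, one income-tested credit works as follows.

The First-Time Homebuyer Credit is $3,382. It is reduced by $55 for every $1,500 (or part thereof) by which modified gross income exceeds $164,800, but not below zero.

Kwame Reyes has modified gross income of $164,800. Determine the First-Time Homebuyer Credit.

$3,382

First-Time Homebuyer Credit: $164,800 is at or below the $164,800 threshold, so the full $3,382 applies.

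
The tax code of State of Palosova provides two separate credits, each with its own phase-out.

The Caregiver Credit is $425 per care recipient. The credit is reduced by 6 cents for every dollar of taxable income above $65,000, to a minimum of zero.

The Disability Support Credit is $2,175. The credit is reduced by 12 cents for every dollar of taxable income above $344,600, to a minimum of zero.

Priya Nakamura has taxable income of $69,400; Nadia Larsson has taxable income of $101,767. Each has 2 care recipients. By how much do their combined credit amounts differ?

$586

Priya ($69,400): Caregiver Credit: base = 2 × $425 = $850. 6% of the $4,400 excess over $65,000 is $264; credit = $850 − $264 = $586. Disability Support Credit: $69,400 is at or below the $344,600 threshold, so the full $2,175 applies. total $586 + $2,175 = $2,761
Nadia ($101,767): Caregiver Credit: base = 2 × $425 = $850. 6% of the $36,767 excess over $65,000 is $2,206.02 ≥ base, so the credit is $0. Disability Support Credit: $101,767 is at or below the $344,600 threshold, so the full $2,175 applies. total $0 + $2,175 = $2,175
Difference: |$2,761 − $2,175| = $586.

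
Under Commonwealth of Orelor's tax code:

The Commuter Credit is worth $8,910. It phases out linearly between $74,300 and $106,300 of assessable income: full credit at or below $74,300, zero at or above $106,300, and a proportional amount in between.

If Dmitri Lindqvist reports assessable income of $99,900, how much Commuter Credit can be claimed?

$1,782

Commuter Credit: $99,900 is $25,600 into a $32,000 phase-out range, leaving 6,400/32,000 of the credit: $8,910 × 6,400/32,000 = $1,782.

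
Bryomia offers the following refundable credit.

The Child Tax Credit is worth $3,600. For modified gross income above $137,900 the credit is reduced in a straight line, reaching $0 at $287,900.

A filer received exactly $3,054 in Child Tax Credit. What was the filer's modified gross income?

$3,054 is 3,054/3,600 of the full $3,600, so 546/3,600 of the $150,000 range has been used: income = $137,900 + $150,000 × 546/3,600 = $160,650.

$160,650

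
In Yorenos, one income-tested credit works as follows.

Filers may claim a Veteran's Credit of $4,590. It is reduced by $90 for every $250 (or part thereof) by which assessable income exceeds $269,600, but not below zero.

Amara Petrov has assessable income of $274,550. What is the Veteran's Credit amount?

$2,790

Veteran's Credit: income exceeds $269,600 by $4,950, which is 20 full-or-partial $250 increments; reduction = 20 × $90 = $1,800, leaving $2,790.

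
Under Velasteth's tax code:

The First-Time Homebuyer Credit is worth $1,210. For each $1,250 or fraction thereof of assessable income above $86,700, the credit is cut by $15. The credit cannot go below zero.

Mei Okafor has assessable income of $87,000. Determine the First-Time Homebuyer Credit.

First-Time Homebuyer Credit: income exceeds $86,700 by $300, which is 1 full-or-partial $1,250 increment; reduction = 1 × $15 = $15, leaving $1,195.

$1,195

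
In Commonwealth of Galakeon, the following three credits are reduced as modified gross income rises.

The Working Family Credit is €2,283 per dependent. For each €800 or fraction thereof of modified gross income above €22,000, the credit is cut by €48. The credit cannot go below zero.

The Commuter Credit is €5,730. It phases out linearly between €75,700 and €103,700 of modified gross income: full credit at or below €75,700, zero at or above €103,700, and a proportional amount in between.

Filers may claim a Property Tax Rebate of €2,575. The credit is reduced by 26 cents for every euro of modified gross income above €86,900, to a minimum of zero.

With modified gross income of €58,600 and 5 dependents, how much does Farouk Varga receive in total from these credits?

€17,512

Working Family Credit: base = 5 × €2,283 = €11,415. income exceeds €22,000 by €36,600, which is 46 full-or-partial €800 increments; reduction = 46 × €48 = €2,208, leaving €9,207.
Commuter Credit: €58,600 is at or below the €75,700 threshold, so the full €5,730 applies.
Property Tax Rebate: €58,600 is at or below the €86,900 threshold, so the full €2,575 applies.
Total: €9,207 + €5,730 + €2,575 = €17,512.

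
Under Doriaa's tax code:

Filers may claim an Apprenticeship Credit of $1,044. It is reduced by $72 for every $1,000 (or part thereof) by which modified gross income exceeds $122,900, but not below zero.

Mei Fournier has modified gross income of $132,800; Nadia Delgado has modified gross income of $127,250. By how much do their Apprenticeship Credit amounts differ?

$360

Mei ($132,800): Apprenticeship Credit: income exceeds $122,900 by $9,900, which is 10 full-or-partial $1,000 increments; reduction = 10 × $72 = $720, leaving $324.
Nadia ($127,250): Apprenticeship Credit: income exceeds $122,900 by $4,350, which is 5 full-or-partial $1,000 increments; reduction = 5 × $72 = $360, leaving $684.
Difference: |$324 − $684| = $360.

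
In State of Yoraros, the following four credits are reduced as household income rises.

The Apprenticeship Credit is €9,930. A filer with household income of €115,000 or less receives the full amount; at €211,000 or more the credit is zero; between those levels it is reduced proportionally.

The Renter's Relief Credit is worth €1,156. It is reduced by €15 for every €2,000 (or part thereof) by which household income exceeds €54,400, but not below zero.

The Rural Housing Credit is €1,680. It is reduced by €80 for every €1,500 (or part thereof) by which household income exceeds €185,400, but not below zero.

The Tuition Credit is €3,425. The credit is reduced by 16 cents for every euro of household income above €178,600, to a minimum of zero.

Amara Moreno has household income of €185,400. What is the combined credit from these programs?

Apprenticeship Credit: €185,400 is €70,400 into a €96,000 phase-out range, leaving 25,600/96,000 of the credit: €9,930 × 25,600/96,000 = €2,648.
Renter's Relief Credit: income exceeds €54,400 by €131,000, which is 66 full-or-partial €2,000 increments; reduction = 66 × €15 = €990, leaving €166.
Rural Housing Credit: €185,400 is at or below the €185,400 threshold, so the full €1,680 applies.
Tuition Credit: 16% of the €6,800 excess over €178,600 is €1,088; credit = €3,425 − €1,088 = €2,337.
Total: €2,648 + €166 + €1,680 + €2,337 = €6,831.

€6,831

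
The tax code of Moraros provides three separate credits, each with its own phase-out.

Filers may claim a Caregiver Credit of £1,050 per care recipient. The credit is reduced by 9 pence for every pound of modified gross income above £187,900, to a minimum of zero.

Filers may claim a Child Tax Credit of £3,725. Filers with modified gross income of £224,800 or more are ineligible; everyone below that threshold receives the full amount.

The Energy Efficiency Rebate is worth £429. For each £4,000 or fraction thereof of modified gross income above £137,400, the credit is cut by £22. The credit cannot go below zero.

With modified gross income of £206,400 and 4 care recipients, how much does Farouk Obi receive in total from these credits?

£6,293

Caregiver Credit: base = 4 × £1,050 = £4,200. 9% of the £18,500 excess over £187,900 is £1,665; credit = £4,200 − £1,665 = £2,535.
Child Tax Credit: £206,400 is below the £224,800 cutoff, so the full £3,725 applies.
Energy Efficiency Rebate: income exceeds £137,400 by £69,000, which is 18 full-or-partial £4,000 increments; reduction = 18 × £22 = £396, leaving £33.
Total: £2,535 + £3,725 + £33 = £6,293.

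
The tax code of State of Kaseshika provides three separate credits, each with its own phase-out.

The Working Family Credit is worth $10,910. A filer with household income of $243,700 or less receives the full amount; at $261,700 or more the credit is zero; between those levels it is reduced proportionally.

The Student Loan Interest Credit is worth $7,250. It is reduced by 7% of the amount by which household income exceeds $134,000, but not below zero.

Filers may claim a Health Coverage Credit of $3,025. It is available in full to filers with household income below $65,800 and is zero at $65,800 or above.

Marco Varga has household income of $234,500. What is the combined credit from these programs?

$11,125

Working Family Credit: $234,500 is at or below the $243,700 threshold, so the full $10,910 applies.
Student Loan Interest Credit: 7% of the $100,500 excess over $134,000 is $7,035; credit = $7,250 − $7,035 = $215.
Health Coverage Credit: $234,500 meets or exceeds the $65,800 cutoff, so the credit is $0.
Total: $10,910 + $215 + $0 = $11,125.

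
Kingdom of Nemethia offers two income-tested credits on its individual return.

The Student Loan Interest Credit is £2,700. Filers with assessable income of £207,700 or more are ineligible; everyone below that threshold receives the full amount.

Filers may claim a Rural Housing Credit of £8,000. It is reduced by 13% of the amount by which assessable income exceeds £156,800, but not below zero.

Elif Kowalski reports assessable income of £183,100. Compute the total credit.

£7,281

Student Loan Interest Credit: £183,100 is below the £207,700 cutoff, so the full £2,700 applies.
Rural Housing Credit: 13% of the £26,300 excess over £156,800 is £3,419; credit = £8,000 − £3,419 = £4,581.
Total: £2,700 + £4,581 = £7,281.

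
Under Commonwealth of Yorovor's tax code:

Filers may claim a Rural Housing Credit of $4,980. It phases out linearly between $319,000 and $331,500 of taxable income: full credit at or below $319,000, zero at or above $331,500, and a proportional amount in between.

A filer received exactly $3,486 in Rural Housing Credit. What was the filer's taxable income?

$3,486 is 3,486/4,980 of the full $4,980, so 1,494/4,980 of the $12,500 range has been used: income = $319,000 + $12,500 × 1,494/4,980 = $322,750.

$322,750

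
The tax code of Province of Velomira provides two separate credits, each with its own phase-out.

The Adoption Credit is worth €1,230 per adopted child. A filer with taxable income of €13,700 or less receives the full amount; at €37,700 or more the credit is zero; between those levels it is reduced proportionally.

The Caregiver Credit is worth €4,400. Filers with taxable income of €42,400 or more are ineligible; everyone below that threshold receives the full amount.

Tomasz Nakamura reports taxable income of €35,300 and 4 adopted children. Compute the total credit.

€4,892

Adoption Credit: base = 4 × €1,230 = €4,920. €35,300 is €21,600 into a €24,000 phase-out range, leaving 2,400/24,000 of the credit: €4,920 × 2,400/24,000 = €492.
Caregiver Credit: €35,300 is below the €42,400 cutoff, so the full €4,400 applies.
Total: €492 + €4,400 = €4,892.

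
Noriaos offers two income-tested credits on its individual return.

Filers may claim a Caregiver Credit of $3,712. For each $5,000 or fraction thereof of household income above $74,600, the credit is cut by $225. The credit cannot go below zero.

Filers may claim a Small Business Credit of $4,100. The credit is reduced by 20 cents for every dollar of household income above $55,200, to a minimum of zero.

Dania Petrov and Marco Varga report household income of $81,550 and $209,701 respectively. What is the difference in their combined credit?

$3,262

Dania ($81,550): Caregiver Credit: income exceeds $74,600 by $6,950, which is 2 full-or-partial $5,000 increments; reduction = 2 × $225 = $450, leaving $3,262. Small Business Credit: 20% of the $26,350 excess over $55,200 is $5,270 ≥ base, so the credit is $0. total $3,262 + $0 = $3,262
Marco ($209,701): Caregiver Credit: income exceeds $74,600 by $135,101 → 28 increments × $225 = $6,300 ≥ base, so the credit is $0. Small Business Credit: 20% of the $154,501 excess over $55,200 is $30,900.20 ≥ base, so the credit is $0. total $0 + $0 = $0
Difference: |$3,262 − $0| = $3,262.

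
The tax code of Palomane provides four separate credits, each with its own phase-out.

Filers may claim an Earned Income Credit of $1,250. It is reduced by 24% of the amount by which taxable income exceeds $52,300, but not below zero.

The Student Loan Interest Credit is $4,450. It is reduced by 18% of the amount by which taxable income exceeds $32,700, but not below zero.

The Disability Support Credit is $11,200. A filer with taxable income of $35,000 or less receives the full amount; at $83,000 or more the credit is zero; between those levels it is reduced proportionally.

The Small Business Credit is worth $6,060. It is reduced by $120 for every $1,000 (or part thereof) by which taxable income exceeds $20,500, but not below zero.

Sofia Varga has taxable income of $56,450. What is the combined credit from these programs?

$8,364

Earned Income Credit: 24% of the $4,150 excess over $52,300 is $996; credit = $1,250 − $996 = $254.
Student Loan Interest Credit: 18% of the $23,750 excess over $32,700 is $4,275; credit = $4,450 − $4,275 = $175.
Disability Support Credit: $56,450 is $21,450 into a $48,000 phase-out range, leaving 26,550/48,000 of the credit: $11,200 × 26,550/48,000 = $6,195.
Small Business Credit: income exceeds $20,500 by $35,950, which is 36 full-or-partial $1,000 increments; reduction = 36 × $120 = $4,320, leaving $1,740.
Total: $254 + $175 + $6,195 + $1,740 = $8,364.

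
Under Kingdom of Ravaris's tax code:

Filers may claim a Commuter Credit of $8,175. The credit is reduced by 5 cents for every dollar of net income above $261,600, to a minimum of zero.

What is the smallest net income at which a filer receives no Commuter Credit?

$425,100

The credit falls by 5% of each dollar above $261,600, so it reaches zero when the excess is $8,175 / 5% = $163,500: income = $261,600 + $163,500 = $425,100.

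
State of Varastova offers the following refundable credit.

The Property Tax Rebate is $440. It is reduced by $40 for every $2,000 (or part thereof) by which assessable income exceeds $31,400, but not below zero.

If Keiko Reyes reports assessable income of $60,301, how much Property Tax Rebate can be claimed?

Property Tax Rebate: income exceeds $31,400 by $28,901 → 15 increments × $40 = $600 ≥ base, so the credit is $0.

$0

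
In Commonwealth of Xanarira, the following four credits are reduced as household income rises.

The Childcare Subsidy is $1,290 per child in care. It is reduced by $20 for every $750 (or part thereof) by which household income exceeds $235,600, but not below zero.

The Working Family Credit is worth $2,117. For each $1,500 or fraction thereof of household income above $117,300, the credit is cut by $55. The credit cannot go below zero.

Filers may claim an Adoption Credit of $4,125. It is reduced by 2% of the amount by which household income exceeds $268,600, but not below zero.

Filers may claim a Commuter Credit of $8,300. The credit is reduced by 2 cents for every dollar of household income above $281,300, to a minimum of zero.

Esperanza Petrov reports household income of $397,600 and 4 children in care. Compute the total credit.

$8,359

Childcare Subsidy: base = 4 × $1,290 = $5,160. income exceeds $235,600 by $162,000, which is 216 full-or-partial $750 increments; reduction = 216 × $20 = $4,320, leaving $840.
Working Family Credit: income exceeds $117,300 by $280,300 → 187 increments × $55 = $10,285 ≥ base, so the credit is $0.
Adoption Credit: 2% of the $129,000 excess over $268,600 is $2,580; credit = $4,125 − $2,580 = $1,545.
Commuter Credit: 2% of the $116,300 excess over $281,300 is $2,326; credit = $8,300 − $2,326 = $5,974.
Total: $840 + $0 + $1,545 + $5,974 = $8,359.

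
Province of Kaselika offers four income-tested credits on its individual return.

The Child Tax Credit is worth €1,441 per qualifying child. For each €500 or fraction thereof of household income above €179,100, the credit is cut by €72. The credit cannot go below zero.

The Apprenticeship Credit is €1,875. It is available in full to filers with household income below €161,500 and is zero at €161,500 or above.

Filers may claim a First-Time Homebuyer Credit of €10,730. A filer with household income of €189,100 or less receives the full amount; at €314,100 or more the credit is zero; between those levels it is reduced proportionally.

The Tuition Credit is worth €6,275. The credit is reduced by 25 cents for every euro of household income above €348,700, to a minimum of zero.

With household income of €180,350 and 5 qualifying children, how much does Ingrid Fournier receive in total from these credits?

Child Tax Credit: base = 5 × €1,441 = €7,205. income exceeds €179,100 by €1,250, which is 3 full-or-partial €500 increments; reduction = 3 × €72 = €216, leaving €6,989.
Apprenticeship Credit: €180,350 meets or exceeds the €161,500 cutoff, so the credit is €0.
First-Time Homebuyer Credit: €180,350 is at or below the €189,100 threshold, so the full €10,730 applies.
Tuition Credit: €180,350 is at or below the €348,700 threshold, so the full €6,275 applies.
Total: €6,989 + €0 + €10,730 + €6,275 = €23,994.

€23,994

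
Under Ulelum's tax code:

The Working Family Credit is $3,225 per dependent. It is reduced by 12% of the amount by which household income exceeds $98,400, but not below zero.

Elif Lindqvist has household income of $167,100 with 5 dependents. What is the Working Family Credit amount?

Working Family Credit: base = 5 × $3,225 = $16,125. 12% of the $68,700 excess over $98,400 is $8,244; credit = $16,125 − $8,244 = $7,881.

$7,881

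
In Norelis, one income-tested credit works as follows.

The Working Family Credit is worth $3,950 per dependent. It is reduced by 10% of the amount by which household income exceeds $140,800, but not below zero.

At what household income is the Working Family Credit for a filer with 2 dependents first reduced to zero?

Full credit = 2 × $3,950 = $7,900.
The credit falls by 10% of each dollar above $140,800, so it reaches zero when the excess is $7,900 / 10% = $79,000: income = $140,800 + $79,000 = $219,800.

$219,800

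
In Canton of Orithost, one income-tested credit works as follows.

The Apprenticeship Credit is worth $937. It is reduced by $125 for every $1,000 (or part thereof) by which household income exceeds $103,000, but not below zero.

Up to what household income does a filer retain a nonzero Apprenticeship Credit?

$110,000

After 7 increments the reduction is 7 × $125 = $875, leaving $62; one more increment wipes it out. Increment 7 ends at excess 7 × $1,000 = $7,000, so the highest qualifying income is $103,000 + $7,000 = $110,000.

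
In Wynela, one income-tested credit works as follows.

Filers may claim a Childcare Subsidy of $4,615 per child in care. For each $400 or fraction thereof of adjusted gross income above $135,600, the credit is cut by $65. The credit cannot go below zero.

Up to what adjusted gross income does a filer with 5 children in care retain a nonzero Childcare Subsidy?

Full credit = 5 × $4,615 = $23,075.
After 354 increments the reduction is 354 × $65 = $23,010, leaving $65; one more increment wipes it out. Increment 354 ends at excess 354 × $400 = $141,600, so the highest qualifying income is $135,600 + $141,600 = $277,200.

$277,200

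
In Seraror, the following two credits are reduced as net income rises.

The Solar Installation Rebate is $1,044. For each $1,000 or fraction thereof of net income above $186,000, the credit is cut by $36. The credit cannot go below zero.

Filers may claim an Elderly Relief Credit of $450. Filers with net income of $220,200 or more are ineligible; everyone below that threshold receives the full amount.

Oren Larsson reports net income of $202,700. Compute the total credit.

$882

Solar Installation Rebate: income exceeds $186,000 by $16,700, which is 17 full-or-partial $1,000 increments; reduction = 17 × $36 = $612, leaving $432.
Elderly Relief Credit: $202,700 is below the $220,200 cutoff, so the full $450 applies.
Total: $432 + $450 = $882.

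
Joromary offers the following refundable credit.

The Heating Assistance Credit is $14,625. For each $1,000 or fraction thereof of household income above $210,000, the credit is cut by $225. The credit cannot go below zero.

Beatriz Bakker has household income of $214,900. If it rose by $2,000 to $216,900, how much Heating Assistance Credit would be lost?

At $214,900 — income exceeds $210,000 by $4,900, which is 5 full-or-partial $1,000 increments; reduction = 5 × $225 = $1,125, leaving $13,500.
At $216,900 — income exceeds $210,000 by $6,900, which is 7 full-or-partial $1,000 increments; reduction = 7 × $225 = $1,575, leaving $13,050.
Lost: $13,500 − $13,050 = $450.

$450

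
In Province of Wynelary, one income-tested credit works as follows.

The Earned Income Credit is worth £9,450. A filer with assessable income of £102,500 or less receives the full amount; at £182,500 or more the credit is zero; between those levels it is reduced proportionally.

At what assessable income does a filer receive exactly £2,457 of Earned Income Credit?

£161,700

£2,457 is 2,457/9,450 of the full £9,450, so 6,993/9,450 of the £80,000 range has been used: income = £102,500 + £80,000 × 6,993/9,450 = £161,700.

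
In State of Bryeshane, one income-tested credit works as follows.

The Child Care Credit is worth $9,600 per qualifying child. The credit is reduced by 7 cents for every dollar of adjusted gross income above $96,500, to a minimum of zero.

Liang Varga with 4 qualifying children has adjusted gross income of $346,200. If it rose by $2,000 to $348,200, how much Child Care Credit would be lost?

At $346,200 — base = 4 × $9,600 = $38,400. 7% of the $249,700 excess over $96,500 is $17,479; credit = $38,400 − $17,479 = $20,921.
At $348,200 — base = 4 × $9,600 = $38,400. 7% of the $251,700 excess over $96,500 is $17,619; credit = $38,400 − $17,619 = $20,781.
Lost: $20,921 − $20,781 = $140.

$140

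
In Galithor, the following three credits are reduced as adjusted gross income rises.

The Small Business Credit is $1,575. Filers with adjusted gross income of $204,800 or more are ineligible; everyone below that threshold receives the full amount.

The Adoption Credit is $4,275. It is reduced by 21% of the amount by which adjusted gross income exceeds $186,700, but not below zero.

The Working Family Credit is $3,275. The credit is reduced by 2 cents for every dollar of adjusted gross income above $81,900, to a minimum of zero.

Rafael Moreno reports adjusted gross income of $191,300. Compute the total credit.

Small Business Credit: $191,300 is below the $204,800 cutoff, so the full $1,575 applies.
Adoption Credit: 21% of the $4,600 excess over $186,700 is $966; credit = $4,275 − $966 = $3,309.
Working Family Credit: 2% of the $109,400 excess over $81,900 is $2,188; credit = $3,275 − $2,188 = $1,087.
Total: $1,575 + $3,309 + $1,087 = $5,971.

$5,971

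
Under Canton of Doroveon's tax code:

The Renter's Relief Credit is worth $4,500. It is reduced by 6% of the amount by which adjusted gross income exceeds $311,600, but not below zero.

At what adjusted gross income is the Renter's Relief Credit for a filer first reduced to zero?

$386,600

The credit falls by 6% of each dollar above $311,600, so it reaches zero when the excess is $4,500 / 6% = $75,000: income = $311,600 + $75,000 = $386,600.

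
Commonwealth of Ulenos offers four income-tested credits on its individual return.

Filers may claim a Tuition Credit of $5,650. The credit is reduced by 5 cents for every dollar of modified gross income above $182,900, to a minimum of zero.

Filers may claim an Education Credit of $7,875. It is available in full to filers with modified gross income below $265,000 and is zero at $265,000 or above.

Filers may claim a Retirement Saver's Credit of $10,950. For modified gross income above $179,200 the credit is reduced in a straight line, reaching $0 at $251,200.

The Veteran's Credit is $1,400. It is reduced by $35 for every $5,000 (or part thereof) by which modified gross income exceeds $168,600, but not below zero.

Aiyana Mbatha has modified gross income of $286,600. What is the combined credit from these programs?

$1,025

Tuition Credit: 5% of the $103,700 excess over $182,900 is $5,185; credit = $5,650 − $5,185 = $465.
Education Credit: $286,600 meets or exceeds the $265,000 cutoff, so the credit is $0.
Retirement Saver's Credit: $286,600 is at or above $251,200, so the credit is $0.
Veteran's Credit: income exceeds $168,600 by $118,000, which is 24 full-or-partial $5,000 increments; reduction = 24 × $35 = $840, leaving $560.
Total: $465 + $0 + $0 + $560 = $1,025.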